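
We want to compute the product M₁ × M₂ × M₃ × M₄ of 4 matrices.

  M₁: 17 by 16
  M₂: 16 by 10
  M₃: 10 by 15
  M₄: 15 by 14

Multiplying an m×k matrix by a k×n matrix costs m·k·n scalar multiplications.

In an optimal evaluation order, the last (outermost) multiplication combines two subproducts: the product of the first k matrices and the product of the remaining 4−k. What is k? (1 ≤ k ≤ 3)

Adjacent pairs: M₁M₂ = 17·16·10 = 2720; M₂M₃ = 16·10·15 = 2400; M₃M₄ = 10·15·14 = 2100.
Length 3: M₁..M₃: k=1: 0+2400+17·16·15=6480; k=2: 2720+0+17·10·15=5270 → min 5270 | M₂..M₄: k=2: 0+2100+16·10·14=4340; k=3: 2400+0+16·15·14=5760 → min 4340.
Top-level splits: k=1: (M₁..M₁)·(M₂..M₄) → 0+4340+17·16·14 = 8148; k=2: (M₁..M₂)·(M₃..M₄) → 2720+2100+17·10·14 = 7200; k=3: (M₁..M₃)·(M₄..M₄) → 5270+0+17·15·14 = 8840.
Best split is after M₂, i.e. k = 2.

2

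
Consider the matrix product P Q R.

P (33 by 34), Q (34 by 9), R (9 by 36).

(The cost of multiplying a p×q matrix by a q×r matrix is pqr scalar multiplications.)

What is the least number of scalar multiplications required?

20790

Order (P (Q R)): (Q R): 34×9 by 9×36 → 34×36, cost 34·9·36 = 11016; (P (Q R)): 33×34 by 34×36 → 33×36, cost 33·34·36 = 40392; cumulative 51408. Total 51408.
Order ((P Q) R): (P Q): 33×34 by 34×9 → 33×9, cost 33·34·9 = 10098; ((P Q) R): 33×9 by 9×36 → 33×36, cost 33·9·36 = 10692; cumulative 20790. Total 20790.
Minimum: 20790.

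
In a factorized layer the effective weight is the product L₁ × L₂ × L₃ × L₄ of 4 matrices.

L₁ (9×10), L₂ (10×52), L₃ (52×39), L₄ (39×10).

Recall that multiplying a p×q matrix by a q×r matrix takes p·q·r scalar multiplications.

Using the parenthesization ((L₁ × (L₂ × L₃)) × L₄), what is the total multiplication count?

27300

(L₂ × L₃): 10×52 by 52×39 → 10×39, cost 10·52·39 = 20280
(L₁ × (L₂ × L₃)): 9×10 by 10×39 → 9×39, cost 9·10·39 = 3510; cumulative 23790
((L₁ × (L₂ × L₃)) × L₄): 9×39 by 39×10 → 9×10, cost 9·39·10 = 3510; cumulative 27300
Total: 27300 scalar multiplications.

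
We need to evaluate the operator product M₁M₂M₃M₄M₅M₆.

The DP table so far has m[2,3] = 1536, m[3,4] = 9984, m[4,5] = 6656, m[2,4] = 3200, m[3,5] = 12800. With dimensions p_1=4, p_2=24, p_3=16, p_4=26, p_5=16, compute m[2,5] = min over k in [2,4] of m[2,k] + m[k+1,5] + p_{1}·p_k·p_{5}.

4864

m[2,5] = min over k∈[2,4] of m[2,k]+m[k+1,5]+p_{1}·p_k·p_{5}.
k=2: 0 + 12800 + 4·24·16 = 14336; k=3: 1536 + 6656 + 4·16·16 = 9216; k=4: 3200 + 0 + 4·26·16 = 4864.
Minimum: 4864 at k=4.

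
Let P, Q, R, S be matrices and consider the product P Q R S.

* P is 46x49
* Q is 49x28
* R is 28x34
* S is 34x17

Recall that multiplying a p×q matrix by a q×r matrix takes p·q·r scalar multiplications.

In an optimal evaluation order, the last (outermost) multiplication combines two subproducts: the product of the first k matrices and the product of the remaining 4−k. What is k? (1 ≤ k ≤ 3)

1

Adjacent pairs: PQ = 46·49·28 = 63112; QR = 49·28·34 = 46648; RS = 28·34·17 = 16184.
Length 3: P..R: k=1: 0+46648+46·49·34=123284; k=2: 63112+0+46·28·34=106904 → min 106904 | Q..S: k=2: 0+16184+49·28·17=39508; k=3: 46648+0+49·34·17=74970 → min 39508.
Top-level splits: k=1: (P..P)·(Q..S) → 0+39508+46·49·17 = 77826; k=2: (P..Q)·(R..S) → 63112+16184+46·28·17 = 101192; k=3: (P..R)·(S..S) → 106904+0+46·34·17 = 133492.
Best split is after P, i.e. k = 1.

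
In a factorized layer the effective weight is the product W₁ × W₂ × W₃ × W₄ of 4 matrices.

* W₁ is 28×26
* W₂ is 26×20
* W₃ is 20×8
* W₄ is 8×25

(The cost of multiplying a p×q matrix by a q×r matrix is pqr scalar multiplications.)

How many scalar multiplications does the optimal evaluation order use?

Adjacent pairs: W₁W₂ = 28·26·20 = 14560; W₂W₃ = 26·20·8 = 4160; W₃W₄ = 20·8·25 = 4000.
Length 3: W₁..W₃: k=1: 0+4160+28·26·8=9984; k=2: 14560+0+28·20·8=19040 → min 9984 | W₂..W₄: k=2: 0+4000+26·20·25=17000; k=3: 4160+0+26·8·25=9360 → min 9360.
Length 4: W₁..W₄: k=1: 0+9360+28·26·25=27560; k=2: 14560+4000+28·20·25=32560; k=3: 9984+0+28·8·25=15584 → min 15584.
Optimal order: ((W₁ × (W₂ × W₃)) × W₄) with cost 15584.

15584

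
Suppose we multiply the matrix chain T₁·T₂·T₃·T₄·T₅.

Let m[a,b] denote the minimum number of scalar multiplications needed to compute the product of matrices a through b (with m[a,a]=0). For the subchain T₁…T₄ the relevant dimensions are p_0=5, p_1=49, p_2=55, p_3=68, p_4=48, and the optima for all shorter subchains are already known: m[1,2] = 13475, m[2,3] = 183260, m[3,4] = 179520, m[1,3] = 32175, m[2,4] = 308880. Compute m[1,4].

48495

m[1,4] = min over k∈[1,3] of m[1,k]+m[k+1,4]+p_{0}·p_k·p_{4}.
k=1: 0 + 308880 + 5·49·48 = 320640; k=2: 13475 + 179520 + 5·55·48 = 206195; k=3: 32175 + 0 + 5·68·48 = 48495.
Minimum: 48495 at k=3.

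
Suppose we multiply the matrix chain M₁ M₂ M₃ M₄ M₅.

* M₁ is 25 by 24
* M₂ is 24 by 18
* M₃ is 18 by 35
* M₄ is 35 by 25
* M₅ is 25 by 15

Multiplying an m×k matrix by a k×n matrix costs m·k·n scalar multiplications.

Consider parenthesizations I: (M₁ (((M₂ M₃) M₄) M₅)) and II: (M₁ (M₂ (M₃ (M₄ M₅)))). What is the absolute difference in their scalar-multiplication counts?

16065

Order I = (M₁ (((M₂ M₃) M₄) M₅)): (M₂ M₃): 24×18 by 18×35 → 24×35, cost 24·18·35 = 15120; ((M₂ M₃) M₄): 24×35 by 35×25 → 24×25, cost 24·35·25 = 21000; cumulative 36120; (((M₂ M₃) M₄) M₅): 24×25 by 25×15 → 24×15, cost 24·25·15 = 9000; cumulative 45120; (M₁ (((M₂ M₃) M₄) M₅)): 25×24 by 24×15 → 25×15, cost 25·24·15 = 9000; cumulative 54120. Total 54120.
Order II = (M₁ (M₂ (M₃ (M₄ M₅)))): (M₄ M₅): 35×25 by 25×15 → 35×15, cost 35·25·15 = 13125; (M₃ (M₄ M₅)): 18×35 by 35×15 → 18×15, cost 18·35·15 = 9450; cumulative 22575; (M₂ (M₃ (M₄ M₅))): 24×18 by 18×15 → 24×15, cost 24·18·15 = 6480; cumulative 29055; (M₁ (M₂ (M₃ (M₄ M₅)))): 25×24 by 24×15 → 25×15, cost 25·24·15 = 9000; cumulative 38055. Total 38055.
Difference: |54120 − 38055| = 16065.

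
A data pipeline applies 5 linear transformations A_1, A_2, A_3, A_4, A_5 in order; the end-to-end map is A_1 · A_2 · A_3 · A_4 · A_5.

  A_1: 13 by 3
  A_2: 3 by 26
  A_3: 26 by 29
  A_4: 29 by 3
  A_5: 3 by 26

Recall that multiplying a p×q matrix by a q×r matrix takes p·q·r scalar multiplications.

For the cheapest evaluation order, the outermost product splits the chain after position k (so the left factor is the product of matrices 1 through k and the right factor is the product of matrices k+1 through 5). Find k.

4

Adjacent pairs: A_1A_2 = 13·3·26 = 1014; A_2A_3 = 3·26·29 = 2262; A_3A_4 = 26·29·3 = 2262; A_4A_5 = 29·3·26 = 2262.
Length 3: A_1..A_3: k=1: 0+2262+13·3·29=3393; k=2: 1014+0+13·26·29=10816 → min 3393 | A_2..A_4: k=2: 0+2262+3·26·3=2496; k=3: 2262+0+3·29·3=2523 → min 2496 | A_3..A_5: k=3: 0+2262+26·29·26=21866; k=4: 2262+0+26·3·26=4290 → min 4290.
Length 4: A_1..A_4: k=1: 0+2496+13·3·3=2613; k=2: 1014+2262+13·26·3=4290; k=3: 3393+0+13·29·3=4524 → min 2613 | A_2..A_5: k=2: 0+4290+3·26·26=6318; k=3: 2262+2262+3·29·26=6786; k=4: 2496+0+3·3·26=2730 → min 2730.
Top-level splits: k=1: (A_1..A_1)·(A_2..A_5) → 0+2730+13·3·26 = 3744; k=2: (A_1..A_2)·(A_3..A_5) → 1014+4290+13·26·26 = 14092; k=3: (A_1..A_3)·(A_4..A_5) → 3393+2262+13·29·26 = 15457; k=4: (A_1..A_4)·(A_5..A_5) → 2613+0+13·3·26 = 3627.
Best split is after A_4, i.e. k = 4.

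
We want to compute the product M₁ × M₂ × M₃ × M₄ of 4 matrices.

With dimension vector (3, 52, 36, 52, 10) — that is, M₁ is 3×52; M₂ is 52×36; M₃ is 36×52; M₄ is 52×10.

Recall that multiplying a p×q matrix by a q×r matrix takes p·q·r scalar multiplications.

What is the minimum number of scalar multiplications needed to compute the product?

12792

Adjacent pairs: M₁M₂ = 3·52·36 = 5616; M₂M₃ = 52·36·52 = 97344; M₃M₄ = 36·52·10 = 18720.
Length 3: M₁..M₃: k=1: 0+97344+3·52·52=105456; k=2: 5616+0+3·36·52=11232 → min 11232 | M₂..M₄: k=2: 0+18720+52·36·10=37440; k=3: 97344+0+52·52·10=124384 → min 37440.
Length 4: M₁..M₄: k=1: 0+37440+3·52·10=39000; k=2: 5616+18720+3·36·10=25416; k=3: 11232+0+3·52·10=12792 → min 12792.
Optimal order: (((M₁ × M₂) × M₃) × M₄) with cost 12792.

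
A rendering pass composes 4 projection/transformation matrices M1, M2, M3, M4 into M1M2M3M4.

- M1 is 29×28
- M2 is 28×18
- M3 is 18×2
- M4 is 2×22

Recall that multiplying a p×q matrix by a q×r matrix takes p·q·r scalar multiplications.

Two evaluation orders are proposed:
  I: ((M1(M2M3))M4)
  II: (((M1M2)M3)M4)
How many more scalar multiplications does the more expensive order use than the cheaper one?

13028

Order I = ((M1(M2M3))M4): (M2M3): 28×18 by 18×2 → 28×2, cost 28·18·2 = 1008; (M1(M2M3)): 29×28 by 28×2 → 29×2, cost 29·28·2 = 1624; cumulative 2632; ((M1(M2M3))M4): 29×2 by 2×22 → 29×22, cost 29·2·22 = 1276; cumulative 3908. Total 3908.
Order II = (((M1M2)M3)M4): (M1M2): 29×28 by 28×18 → 29×18, cost 29·28·18 = 14616; ((M1M2)M3): 29×18 by 18×2 → 29×2, cost 29·18·2 = 1044; cumulative 15660; (((M1M2)M3)M4): 29×2 by 2×22 → 29×22, cost 29·2·22 = 1276; cumulative 16936. Total 16936.
Difference: |3908 − 16936| = 13028.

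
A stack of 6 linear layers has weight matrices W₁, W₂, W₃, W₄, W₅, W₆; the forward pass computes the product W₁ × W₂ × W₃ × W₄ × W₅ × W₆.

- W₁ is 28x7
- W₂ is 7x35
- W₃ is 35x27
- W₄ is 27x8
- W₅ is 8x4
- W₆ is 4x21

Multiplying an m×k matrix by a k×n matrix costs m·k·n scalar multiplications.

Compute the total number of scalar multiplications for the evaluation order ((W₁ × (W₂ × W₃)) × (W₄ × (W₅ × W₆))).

(W₂ × W₃): 7×35 by 35×27 → 7×27, cost 7·35·27 = 6615
(W₁ × (W₂ × W₃)): 28×7 by 7×27 → 28×27, cost 28·7·27 = 5292; cumulative 11907
(W₅ × W₆): 8×4 by 4×21 → 8×21, cost 8·4·21 = 672
(W₄ × (W₅ × W₆)): 27×8 by 8×21 → 27×21, cost 27·8·21 = 4536; cumulative 5208
((W₁ × (W₂ × W₃)) × (W₄ × (W₅ × W₆))): 28×27 by 27×21 → 28×21, cost 28·27·21 = 15876; cumulative 32991
Total: 32991 scalar multiplications.

32991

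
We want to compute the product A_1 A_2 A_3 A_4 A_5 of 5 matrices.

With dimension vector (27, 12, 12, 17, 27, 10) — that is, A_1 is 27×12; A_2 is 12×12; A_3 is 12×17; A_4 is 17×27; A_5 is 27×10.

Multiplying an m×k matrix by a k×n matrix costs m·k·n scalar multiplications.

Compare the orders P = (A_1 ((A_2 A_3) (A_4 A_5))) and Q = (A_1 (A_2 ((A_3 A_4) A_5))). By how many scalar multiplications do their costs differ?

1110

Order P = (A_1 ((A_2 A_3) (A_4 A_5))): (A_2 A_3): 12×12 by 12×17 → 12×17, cost 12·12·17 = 2448; (A_4 A_5): 17×27 by 27×10 → 17×10, cost 17·27·10 = 4590; ((A_2 A_3) (A_4 A_5)): 12×17 by 17×10 → 12×10, cost 12·17·10 = 2040; cumulative 9078; (A_1 ((A_2 A_3) (A_4 A_5))): 27×12 by 12×10 → 27×10, cost 27·12·10 = 3240; cumulative 12318. Total 12318.
Order Q = (A_1 (A_2 ((A_3 A_4) A_5))): (A_3 A_4): 12×17 by 17×27 → 12×27, cost 12·17·27 = 5508; ((A_3 A_4) A_5): 12×27 by 27×10 → 12×10, cost 12·27·10 = 3240; cumulative 8748; (A_2 ((A_3 A_4) A_5)): 12×12 by 12×10 → 12×10, cost 12·12·10 = 1440; cumulative 10188; (A_1 (A_2 ((A_3 A_4) A_5))): 27×12 by 12×10 → 27×10, cost 27·12·10 = 3240; cumulative 13428. Total 13428.
Difference: |12318 − 13428| = 1110.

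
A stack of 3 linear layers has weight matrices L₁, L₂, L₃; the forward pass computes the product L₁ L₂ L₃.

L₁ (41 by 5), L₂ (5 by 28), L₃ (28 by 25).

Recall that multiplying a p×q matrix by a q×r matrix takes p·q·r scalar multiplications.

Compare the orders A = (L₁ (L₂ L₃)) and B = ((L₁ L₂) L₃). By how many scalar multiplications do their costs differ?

25815

Order A = (L₁ (L₂ L₃)): (L₂ L₃): 5×28 by 28×25 → 5×25, cost 5·28·25 = 3500; (L₁ (L₂ L₃)): 41×5 by 5×25 → 41×25, cost 41·5·25 = 5125; cumulative 8625. Total 8625.
Order B = ((L₁ L₂) L₃): (L₁ L₂): 41×5 by 5×28 → 41×28, cost 41·5·28 = 5740; ((L₁ L₂) L₃): 41×28 by 28×25 → 41×25, cost 41·28·25 = 28700; cumulative 34440. Total 34440.
Difference: |8625 − 34440| = 25815.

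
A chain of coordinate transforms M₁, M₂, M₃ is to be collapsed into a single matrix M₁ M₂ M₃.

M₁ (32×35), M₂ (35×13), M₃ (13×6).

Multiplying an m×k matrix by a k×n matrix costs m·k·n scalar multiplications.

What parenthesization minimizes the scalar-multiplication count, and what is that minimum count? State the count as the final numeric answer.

9450

(M₁ (M₂ M₃)): cost 9450.
((M₁ M₂) M₃): cost 17056.
Optimal: (M₁ (M₂ M₃)) with cost 9450.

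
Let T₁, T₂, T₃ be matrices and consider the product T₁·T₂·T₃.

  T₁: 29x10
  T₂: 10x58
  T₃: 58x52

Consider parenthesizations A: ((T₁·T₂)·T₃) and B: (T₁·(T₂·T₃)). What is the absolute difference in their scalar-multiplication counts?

Order A = ((T₁·T₂)·T₃): (T₁·T₂): 29×10 by 10×58 → 29×58, cost 29·10·58 = 16820; ((T₁·T₂)·T₃): 29×58 by 58×52 → 29×52, cost 29·58·52 = 87464; cumulative 104284. Total 104284.
Order B = (T₁·(T₂·T₃)): (T₂·T₃): 10×58 by 58×52 → 10×52, cost 10·58·52 = 30160; (T₁·(T₂·T₃)): 29×10 by 10×52 → 29×52, cost 29·10·52 = 15080; cumulative 45240. Total 45240.
Difference: |104284 − 45240| = 59044.

59044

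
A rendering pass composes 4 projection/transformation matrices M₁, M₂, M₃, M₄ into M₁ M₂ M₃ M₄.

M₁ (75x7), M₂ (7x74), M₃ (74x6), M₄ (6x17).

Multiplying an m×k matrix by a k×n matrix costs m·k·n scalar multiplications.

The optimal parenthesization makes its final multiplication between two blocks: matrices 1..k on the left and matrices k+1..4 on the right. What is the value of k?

1

Adjacent pairs: M₁M₂ = 75·7·74 = 38850; M₂M₃ = 7·74·6 = 3108; M₃M₄ = 74·6·17 = 7548.
Length 3: M₁..M₃: k=1: 0+3108+75·7·6=6258; k=2: 38850+0+75·74·6=72150 → min 6258 | M₂..M₄: k=2: 0+7548+7·74·17=16354; k=3: 3108+0+7·6·17=3822 → min 3822.
Top-level splits: k=1: (M₁..M₁)·(M₂..M₄) → 0+3822+75·7·17 = 12747; k=2: (M₁..M₂)·(M₃..M₄) → 38850+7548+75·74·17 = 140748; k=3: (M₁..M₃)·(M₄..M₄) → 6258+0+75·6·17 = 13908.
Best split is after M₁, i.e. k = 1.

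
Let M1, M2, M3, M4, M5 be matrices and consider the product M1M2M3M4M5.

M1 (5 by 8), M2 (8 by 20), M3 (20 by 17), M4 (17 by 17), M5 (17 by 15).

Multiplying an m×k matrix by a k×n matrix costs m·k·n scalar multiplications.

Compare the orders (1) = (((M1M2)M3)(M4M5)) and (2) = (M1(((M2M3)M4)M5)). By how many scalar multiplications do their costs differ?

438

Order (1) = (((M1M2)M3)(M4M5)): (M1M2): 5×8 by 8×20 → 5×20, cost 5·8·20 = 800; ((M1M2)M3): 5×20 by 20×17 → 5×17, cost 5·20·17 = 1700; cumulative 2500; (M4M5): 17×17 by 17×15 → 17×15, cost 17·17·15 = 4335; (((M1M2)M3)(M4M5)): 5×17 by 17×15 → 5×15, cost 5·17·15 = 1275; cumulative 8110. Total 8110.
Order (2) = (M1(((M2M3)M4)M5)): (M2M3): 8×20 by 20×17 → 8×17, cost 8·20·17 = 2720; ((M2M3)M4): 8×17 by 17×17 → 8×17, cost 8·17·17 = 2312; cumulative 5032; (((M2M3)M4)M5): 8×17 by 17×15 → 8×15, cost 8·17·15 = 2040; cumulative 7072; (M1(((M2M3)M4)M5)): 5×8 by 8×15 → 5×15, cost 5·8·15 = 600; cumulative 7672. Total 7672.
Difference: |8110 − 7672| = 438.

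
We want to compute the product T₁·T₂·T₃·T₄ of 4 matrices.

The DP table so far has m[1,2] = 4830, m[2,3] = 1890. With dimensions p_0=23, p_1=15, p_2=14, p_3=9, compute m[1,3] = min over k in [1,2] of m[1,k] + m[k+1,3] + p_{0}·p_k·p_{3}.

4995

m[1,3] = min over k∈[1,2] of m[1,k]+m[k+1,3]+p_{0}·p_k·p_{3}.
k=1: 0 + 1890 + 23·15·9 = 4995; k=2: 4830 + 0 + 23·14·9 = 7728.
Minimum: 4995 at k=1.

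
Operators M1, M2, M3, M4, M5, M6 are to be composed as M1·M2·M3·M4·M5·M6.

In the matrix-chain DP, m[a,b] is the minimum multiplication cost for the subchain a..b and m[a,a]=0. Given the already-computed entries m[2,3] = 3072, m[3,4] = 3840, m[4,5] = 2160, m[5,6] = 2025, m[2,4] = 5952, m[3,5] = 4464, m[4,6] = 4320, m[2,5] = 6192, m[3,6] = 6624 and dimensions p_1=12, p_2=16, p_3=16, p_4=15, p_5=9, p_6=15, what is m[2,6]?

m[2,6] = min over k∈[2,5] of m[2,k]+m[k+1,6]+p_{1}·p_k·p_{6}.
k=2: 0 + 6624 + 12·16·15 = 9504; k=3: 3072 + 4320 + 12·16·15 = 10272; k=4: 5952 + 2025 + 12·15·15 = 10677; k=5: 6192 + 0 + 12·9·15 = 7812.
Minimum: 7812 at k=5.

7812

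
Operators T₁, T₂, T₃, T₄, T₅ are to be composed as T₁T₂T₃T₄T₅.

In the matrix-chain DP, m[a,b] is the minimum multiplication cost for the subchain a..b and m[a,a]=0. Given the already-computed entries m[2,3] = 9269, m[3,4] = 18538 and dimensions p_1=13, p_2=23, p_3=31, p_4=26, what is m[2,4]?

m[2,4] = min over k∈[2,3] of m[2,k]+m[k+1,4]+p_{1}·p_k·p_{4}.
k=2: 0 + 18538 + 13·23·26 = 26312; k=3: 9269 + 0 + 13·31·26 = 19747.
Minimum: 19747 at k=3.

19747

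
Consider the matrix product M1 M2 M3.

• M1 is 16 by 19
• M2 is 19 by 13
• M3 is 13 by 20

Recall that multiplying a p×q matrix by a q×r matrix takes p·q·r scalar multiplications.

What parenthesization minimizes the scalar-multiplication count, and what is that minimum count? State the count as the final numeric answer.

8112

(M1 (M2 M3)): cost 11020.
((M1 M2) M3): cost 8112.
Optimal: ((M1 M2) M3) with cost 8112.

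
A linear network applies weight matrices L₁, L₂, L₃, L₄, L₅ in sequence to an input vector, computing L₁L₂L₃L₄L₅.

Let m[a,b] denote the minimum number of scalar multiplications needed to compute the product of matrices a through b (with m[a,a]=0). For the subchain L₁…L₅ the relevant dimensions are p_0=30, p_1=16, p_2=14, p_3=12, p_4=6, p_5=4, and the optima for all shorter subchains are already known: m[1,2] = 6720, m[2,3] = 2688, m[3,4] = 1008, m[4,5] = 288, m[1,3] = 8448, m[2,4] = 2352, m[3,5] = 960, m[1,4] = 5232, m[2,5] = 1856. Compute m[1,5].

m[1,5] = min over k∈[1,4] of m[1,k]+m[k+1,5]+p_{0}·p_k·p_{5}.
k=1: 0 + 1856 + 30·16·4 = 3776; k=2: 6720 + 960 + 30·14·4 = 9360; k=3: 8448 + 288 + 30·12·4 = 10176; k=4: 5232 + 0 + 30·6·4 = 5952.
Minimum: 3776 at k=1.

3776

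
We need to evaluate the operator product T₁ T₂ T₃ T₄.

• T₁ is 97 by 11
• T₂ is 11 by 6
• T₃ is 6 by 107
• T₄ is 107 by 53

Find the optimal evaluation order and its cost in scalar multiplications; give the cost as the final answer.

Adjacent pairs: T₁T₂ = 97·11·6 = 6402; T₂T₃ = 11·6·107 = 7062; T₃T₄ = 6·107·53 = 34026.
Length 3: T₁..T₃: k=1: 0+7062+97·11·107=121231; k=2: 6402+0+97·6·107=68676 → min 68676 | T₂..T₄: k=2: 0+34026+11·6·53=37524; k=3: 7062+0+11·107·53=69443 → min 37524.
Length 4: T₁..T₄: k=1: 0+37524+97·11·53=94075; k=2: 6402+34026+97·6·53=71274; k=3: 68676+0+97·107·53=618763 → min 71274.
Optimal parenthesization: ((T₁ T₂) (T₃ T₄)) with cost 71274.

71274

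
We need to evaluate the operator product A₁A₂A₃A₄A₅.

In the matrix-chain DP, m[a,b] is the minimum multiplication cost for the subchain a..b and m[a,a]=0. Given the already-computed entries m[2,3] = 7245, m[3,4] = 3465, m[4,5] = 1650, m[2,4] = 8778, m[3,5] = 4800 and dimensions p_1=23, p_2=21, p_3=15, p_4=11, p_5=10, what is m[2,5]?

m[2,5] = min over k∈[2,4] of m[2,k]+m[k+1,5]+p_{1}·p_k·p_{5}.
k=2: 0 + 4800 + 23·21·10 = 9630; k=3: 7245 + 1650 + 23·15·10 = 12345; k=4: 8778 + 0 + 23·11·10 = 11308.
Minimum: 9630 at k=2.

9630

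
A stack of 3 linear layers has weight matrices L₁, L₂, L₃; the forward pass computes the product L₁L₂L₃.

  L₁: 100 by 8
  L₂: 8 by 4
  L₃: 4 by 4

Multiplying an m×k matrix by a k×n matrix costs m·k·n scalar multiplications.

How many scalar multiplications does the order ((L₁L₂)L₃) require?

4800

(L₁L₂): 100×8 by 8×4 → 100×4, cost 100·8·4 = 3200
((L₁L₂)L₃): 100×4 by 4×4 → 100×4, cost 100·4·4 = 1600; cumulative 4800
Total: 4800 scalar multiplications.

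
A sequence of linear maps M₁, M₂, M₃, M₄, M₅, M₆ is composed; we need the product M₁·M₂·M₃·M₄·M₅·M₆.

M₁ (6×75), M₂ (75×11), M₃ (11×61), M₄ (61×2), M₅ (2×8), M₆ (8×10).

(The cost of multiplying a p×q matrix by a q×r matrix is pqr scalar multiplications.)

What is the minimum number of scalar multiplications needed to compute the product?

Adjacent pairs: M₁M₂ = 6·75·11 = 4950; M₂M₃ = 75·11·61 = 50325; M₃M₄ = 11·61·2 = 1342; M₄M₅ = 61·2·8 = 976; M₅M₆ = 2·8·10 = 160.
Length 3: M₁..M₃: k=1: 0+50325+6·75·61=77775; k=2: 4950+0+6·11·61=8976 → min 8976 | M₂..M₄: k=2: 0+1342+75·11·2=2992; k=3: 50325+0+75·61·2=59475 → min 2992 | M₃..M₅: k=3: 0+976+11·61·8=6344; k=4: 1342+0+11·2·8=1518 → min 1518 | M₄..M₆: k=4: 0+160+61·2·10=1380; k=5: 976+0+61·8·10=5856 → min 1380.
Length 4: M₁..M₄: k=1: 0+2992+6·75·2=3892; k=2: 4950+1342+6·11·2=6424; k=3: 8976+0+6·61·2=9708 → min 3892 | M₂..M₅: k=2: 0+1518+75·11·8=8118; k=3: 50325+976+75·61·8=87901; k=4: 2992+0+75·2·8=4192 → min 4192 | M₃..M₆: k=3: 0+1380+11·61·10=8090; k=4: 1342+160+11·2·10=1722; k=5: 1518+0+11·8·10=2398 → min 1722.
Length 5: M₁..M₅: k=1: 0+4192+6·75·8=7792; k=2: 4950+1518+6·11·8=6996; k=3: 8976+976+6·61·8=12880; k=4: 3892+0+6·2·8=3988 → min 3988 | M₂..M₆: k=2: 0+1722+75·11·10=9972; k=3: 50325+1380+75·61·10=97455; k=4: 2992+160+75·2·10=4652; k=5: 4192+0+75·8·10=10192 → min 4652.
Length 6: M₁..M₆: k=1: 0+4652+6·75·10=9152; k=2: 4950+1722+6·11·10=7332; k=3: 8976+1380+6·61·10=14016; k=4: 3892+160+6·2·10=4172; k=5: 3988+0+6·8·10=4468 → min 4172.
Optimal order: ((M₁·(M₂·(M₃·M₄)))·(M₅·M₆)) with cost 4172.

4172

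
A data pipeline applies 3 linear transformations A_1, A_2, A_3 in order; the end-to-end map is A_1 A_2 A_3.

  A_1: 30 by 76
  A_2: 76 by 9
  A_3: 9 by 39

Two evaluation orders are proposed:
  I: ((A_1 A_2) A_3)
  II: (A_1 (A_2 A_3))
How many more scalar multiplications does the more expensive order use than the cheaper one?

84546

Order I = ((A_1 A_2) A_3): (A_1 A_2): 30×76 by 76×9 → 30×9, cost 30·76·9 = 20520; ((A_1 A_2) A_3): 30×9 by 9×39 → 30×39, cost 30·9·39 = 10530; cumulative 31050. Total 31050.
Order II = (A_1 (A_2 A_3)): (A_2 A_3): 76×9 by 9×39 → 76×39, cost 76·9·39 = 26676; (A_1 (A_2 A_3)): 30×76 by 76×39 → 30×39, cost 30·76·39 = 88920; cumulative 115596. Total 115596.
Difference: |31050 − 115596| = 84546.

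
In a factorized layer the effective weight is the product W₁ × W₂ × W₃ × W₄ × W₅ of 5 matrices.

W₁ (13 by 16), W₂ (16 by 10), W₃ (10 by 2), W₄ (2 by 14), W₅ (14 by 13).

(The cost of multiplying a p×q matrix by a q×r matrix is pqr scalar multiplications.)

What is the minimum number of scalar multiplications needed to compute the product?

1438

Adjacent pairs: W₁W₂ = 13·16·10 = 2080; W₂W₃ = 16·10·2 = 320; W₃W₄ = 10·2·14 = 280; W₄W₅ = 2·14·13 = 364.
Length 3: W₁..W₃: k=1: 0+320+13·16·2=736; k=2: 2080+0+13·10·2=2340 → min 736 | W₂..W₄: k=2: 0+280+16·10·14=2520; k=3: 320+0+16·2·14=768 → min 768 | W₃..W₅: k=3: 0+364+10·2·13=624; k=4: 280+0+10·14·13=2100 → min 624.
Length 4: W₁..W₄: k=1: 0+768+13·16·14=3680; k=2: 2080+280+13·10·14=4180; k=3: 736+0+13·2·14=1100 → min 1100 | W₂..W₅: k=2: 0+624+16·10·13=2704; k=3: 320+364+16·2·13=1100; k=4: 768+0+16·14·13=3680 → min 1100.
Length 5: W₁..W₅: k=1: 0+1100+13·16·13=3804; k=2: 2080+624+13·10·13=4394; k=3: 736+364+13·2·13=1438; k=4: 1100+0+13·14·13=3466 → min 1438.
Optimal order: ((W₁ × (W₂ × W₃)) × (W₄ × W₅)) with cost 1438.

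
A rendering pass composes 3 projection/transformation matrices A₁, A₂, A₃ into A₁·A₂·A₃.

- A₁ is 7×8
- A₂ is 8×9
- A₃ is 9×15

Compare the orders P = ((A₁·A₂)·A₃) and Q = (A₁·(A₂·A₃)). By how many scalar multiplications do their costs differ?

471

Order P = ((A₁·A₂)·A₃): (A₁·A₂): 7×8 by 8×9 → 7×9, cost 7·8·9 = 504; ((A₁·A₂)·A₃): 7×9 by 9×15 → 7×15, cost 7·9·15 = 945; cumulative 1449. Total 1449.
Order Q = (A₁·(A₂·A₃)): (A₂·A₃): 8×9 by 9×15 → 8×15, cost 8·9·15 = 1080; (A₁·(A₂·A₃)): 7×8 by 8×15 → 7×15, cost 7·8·15 = 840; cumulative 1920. Total 1920.
Difference: |1449 − 1920| = 471.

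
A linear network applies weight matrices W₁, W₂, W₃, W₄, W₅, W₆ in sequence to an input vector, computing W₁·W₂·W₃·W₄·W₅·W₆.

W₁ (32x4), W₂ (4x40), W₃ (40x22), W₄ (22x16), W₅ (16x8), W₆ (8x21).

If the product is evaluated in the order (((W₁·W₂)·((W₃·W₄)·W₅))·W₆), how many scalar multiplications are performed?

39936

(W₁·W₂): 32×4 by 4×40 → 32×40, cost 32·4·40 = 5120
(W₃·W₄): 40×22 by 22×16 → 40×16, cost 40·22·16 = 14080
((W₃·W₄)·W₅): 40×16 by 16×8 → 40×8, cost 40·16·8 = 5120; cumulative 19200
((W₁·W₂)·((W₃·W₄)·W₅)): 32×40 by 40×8 → 32×8, cost 32·40·8 = 10240; cumulative 34560
(((W₁·W₂)·((W₃·W₄)·W₅))·W₆): 32×8 by 8×21 → 32×21, cost 32·8·21 = 5376; cumulative 39936
Total: 39936 scalar multiplications.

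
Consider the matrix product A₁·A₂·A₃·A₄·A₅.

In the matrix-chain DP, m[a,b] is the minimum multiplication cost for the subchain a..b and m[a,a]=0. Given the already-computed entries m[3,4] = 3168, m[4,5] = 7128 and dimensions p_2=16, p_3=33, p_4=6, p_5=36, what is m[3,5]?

6624

m[3,5] = min over k∈[3,4] of m[3,k]+m[k+1,5]+p_{2}·p_k·p_{5}.
k=3: 0 + 7128 + 16·33·36 = 26136; k=4: 3168 + 0 + 16·6·36 = 6624.
Minimum: 6624 at k=4.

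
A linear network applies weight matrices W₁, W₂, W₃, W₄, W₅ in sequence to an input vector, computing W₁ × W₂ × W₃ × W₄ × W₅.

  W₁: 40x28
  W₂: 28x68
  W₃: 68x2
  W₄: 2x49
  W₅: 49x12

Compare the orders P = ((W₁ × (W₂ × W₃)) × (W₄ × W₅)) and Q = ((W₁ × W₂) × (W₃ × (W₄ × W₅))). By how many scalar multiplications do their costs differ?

Order P = ((W₁ × (W₂ × W₃)) × (W₄ × W₅)): (W₂ × W₃): 28×68 by 68×2 → 28×2, cost 28·68·2 = 3808; (W₁ × (W₂ × W₃)): 40×28 by 28×2 → 40×2, cost 40·28·2 = 2240; cumulative 6048; (W₄ × W₅): 2×49 by 49×12 → 2×12, cost 2·49·12 = 1176; ((W₁ × (W₂ × W₃)) × (W₄ × W₅)): 40×2 by 2×12 → 40×12, cost 40·2·12 = 960; cumulative 8184. Total 8184.
Order Q = ((W₁ × W₂) × (W₃ × (W₄ × W₅))): (W₁ × W₂): 40×28 by 28×68 → 40×68, cost 40·28·68 = 76160; (W₄ × W₅): 2×49 by 49×12 → 2×12, cost 2·49·12 = 1176; (W₃ × (W₄ × W₅)): 68×2 by 2×12 → 68×12, cost 68·2·12 = 1632; cumulative 2808; ((W₁ × W₂) × (W₃ × (W₄ × W₅))): 40×68 by 68×12 → 40×12, cost 40·68·12 = 32640; cumulative 111608. Total 111608.
Difference: |8184 − 111608| = 103424.

103424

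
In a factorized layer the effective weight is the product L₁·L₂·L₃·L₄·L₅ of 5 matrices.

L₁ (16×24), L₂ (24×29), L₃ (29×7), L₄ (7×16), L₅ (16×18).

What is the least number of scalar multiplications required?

11592

Adjacent pairs: L₁L₂ = 16·24·29 = 11136; L₂L₃ = 24·29·7 = 4872; L₃L₄ = 29·7·16 = 3248; L₄L₅ = 7·16·18 = 2016.
Length 3: L₁..L₃: k=1: 0+4872+16·24·7=7560; k=2: 11136+0+16·29·7=14384 → min 7560 | L₂..L₄: k=2: 0+3248+24·29·16=14384; k=3: 4872+0+24·7·16=7560 → min 7560 | L₃..L₅: k=3: 0+2016+29·7·18=5670; k=4: 3248+0+29·16·18=11600 → min 5670.
Length 4: L₁..L₄: k=1: 0+7560+16·24·16=13704; k=2: 11136+3248+16·29·16=21808; k=3: 7560+0+16·7·16=9352 → min 9352 | L₂..L₅: k=2: 0+5670+24·29·18=18198; k=3: 4872+2016+24·7·18=9912; k=4: 7560+0+24·16·18=14472 → min 9912.
Length 5: L₁..L₅: k=1: 0+9912+16·24·18=16824; k=2: 11136+5670+16·29·18=25158; k=3: 7560+2016+16·7·18=11592; k=4: 9352+0+16·16·18=13960 → min 11592.
Optimal order: ((L₁·(L₂·L₃))·(L₄·L₅)) with cost 11592.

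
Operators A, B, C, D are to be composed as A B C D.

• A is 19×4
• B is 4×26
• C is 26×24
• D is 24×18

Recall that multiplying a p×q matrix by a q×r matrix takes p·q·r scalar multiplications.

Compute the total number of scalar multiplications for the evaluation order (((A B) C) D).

22040

(A B): 19×4 by 4×26 → 19×26, cost 19·4·26 = 1976
((A B) C): 19×26 by 26×24 → 19×24, cost 19·26·24 = 11856; cumulative 13832
(((A B) C) D): 19×24 by 24×18 → 19×18, cost 19·24·18 = 8208; cumulative 22040
Total: 22040 scalar multiplications.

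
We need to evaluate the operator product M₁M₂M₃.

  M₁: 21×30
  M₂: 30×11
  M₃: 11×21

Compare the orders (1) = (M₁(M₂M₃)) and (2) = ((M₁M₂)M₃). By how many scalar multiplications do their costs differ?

8379

Order (1) = (M₁(M₂M₃)): (M₂M₃): 30×11 by 11×21 → 30×21, cost 30·11·21 = 6930; (M₁(M₂M₃)): 21×30 by 30×21 → 21×21, cost 21·30·21 = 13230; cumulative 20160. Total 20160.
Order (2) = ((M₁M₂)M₃): (M₁M₂): 21×30 by 30×11 → 21×11, cost 21·30·11 = 6930; ((M₁M₂)M₃): 21×11 by 11×21 → 21×21, cost 21·11·21 = 4851; cumulative 11781. Total 11781.
Difference: |20160 − 11781| = 8379.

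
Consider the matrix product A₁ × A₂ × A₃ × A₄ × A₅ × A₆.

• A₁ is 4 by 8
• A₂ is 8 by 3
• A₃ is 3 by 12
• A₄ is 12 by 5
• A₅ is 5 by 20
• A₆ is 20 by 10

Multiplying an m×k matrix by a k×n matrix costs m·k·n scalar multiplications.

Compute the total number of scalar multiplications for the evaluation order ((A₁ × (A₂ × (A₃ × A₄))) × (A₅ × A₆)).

(A₃ × A₄): 3×12 by 12×5 → 3×5, cost 3·12·5 = 180
(A₂ × (A₃ × A₄)): 8×3 by 3×5 → 8×5, cost 8·3·5 = 120; cumulative 300
(A₁ × (A₂ × (A₃ × A₄))): 4×8 by 8×5 → 4×5, cost 4·8·5 = 160; cumulative 460
(A₅ × A₆): 5×20 by 20×10 → 5×10, cost 5·20·10 = 1000
((A₁ × (A₂ × (A₃ × A₄))) × (A₅ × A₆)): 4×5 by 5×10 → 4×10, cost 4·5·10 = 200; cumulative 1660
Total: 1660 scalar multiplications.

1660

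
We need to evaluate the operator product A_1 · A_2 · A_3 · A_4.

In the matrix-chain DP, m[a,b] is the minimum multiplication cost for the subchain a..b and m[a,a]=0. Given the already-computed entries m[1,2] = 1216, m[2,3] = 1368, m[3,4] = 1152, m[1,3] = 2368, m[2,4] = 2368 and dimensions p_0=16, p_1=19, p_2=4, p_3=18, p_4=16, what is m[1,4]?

3392

m[1,4] = min over k∈[1,3] of m[1,k]+m[k+1,4]+p_{0}·p_k·p_{4}.
k=1: 0 + 2368 + 16·19·16 = 7232; k=2: 1216 + 1152 + 16·4·16 = 3392; k=3: 2368 + 0 + 16·18·16 = 6976.
Minimum: 3392 at k=2.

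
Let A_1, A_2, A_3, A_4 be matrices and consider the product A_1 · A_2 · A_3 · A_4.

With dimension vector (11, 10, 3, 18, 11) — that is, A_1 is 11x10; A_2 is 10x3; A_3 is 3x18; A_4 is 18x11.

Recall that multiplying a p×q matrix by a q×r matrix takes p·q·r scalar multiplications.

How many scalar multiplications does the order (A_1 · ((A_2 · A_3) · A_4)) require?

3730

(A_2 · A_3): 10×3 by 3×18 → 10×18, cost 10·3·18 = 540
((A_2 · A_3) · A_4): 10×18 by 18×11 → 10×11, cost 10·18·11 = 1980; cumulative 2520
(A_1 · ((A_2 · A_3) · A_4)): 11×10 by 10×11 → 11×11, cost 11·10·11 = 1210; cumulative 3730
Total: 3730 scalar multiplications.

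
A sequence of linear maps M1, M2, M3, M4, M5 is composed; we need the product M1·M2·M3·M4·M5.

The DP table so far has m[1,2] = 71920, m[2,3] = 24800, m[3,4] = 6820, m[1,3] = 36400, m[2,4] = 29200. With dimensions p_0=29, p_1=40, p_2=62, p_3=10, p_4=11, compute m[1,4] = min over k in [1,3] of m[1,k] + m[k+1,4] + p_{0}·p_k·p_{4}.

m[1,4] = min over k∈[1,3] of m[1,k]+m[k+1,4]+p_{0}·p_k·p_{4}.
k=1: 0 + 29200 + 29·40·11 = 41960; k=2: 71920 + 6820 + 29·62·11 = 98518; k=3: 36400 + 0 + 29·10·11 = 39590.
Minimum: 39590 at k=3.

39590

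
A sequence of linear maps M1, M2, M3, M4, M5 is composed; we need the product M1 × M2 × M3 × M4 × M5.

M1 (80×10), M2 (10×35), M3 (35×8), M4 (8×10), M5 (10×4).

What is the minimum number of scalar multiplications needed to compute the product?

Adjacent pairs: M1M2 = 80·10·35 = 28000; M2M3 = 10·35·8 = 2800; M3M4 = 35·8·10 = 2800; M4M5 = 8·10·4 = 320.
Length 3: M1..M3: k=1: 0+2800+80·10·8=9200; k=2: 28000+0+80·35·8=50400 → min 9200 | M2..M4: k=2: 0+2800+10·35·10=6300; k=3: 2800+0+10·8·10=3600 → min 3600 | M3..M5: k=3: 0+320+35·8·4=1440; k=4: 2800+0+35·10·4=4200 → min 1440.
Length 4: M1..M4: k=1: 0+3600+80·10·10=11600; k=2: 28000+2800+80·35·10=58800; k=3: 9200+0+80·8·10=15600 → min 11600 | M2..M5: k=2: 0+1440+10·35·4=2840; k=3: 2800+320+10·8·4=3440; k=4: 3600+0+10·10·4=4000 → min 2840.
Length 5: M1..M5: k=1: 0+2840+80·10·4=6040; k=2: 28000+1440+80·35·4=40640; k=3: 9200+320+80·8·4=12080; k=4: 11600+0+80·10·4=14800 → min 6040.
Optimal order: (M1 × (M2 × (M3 × (M4 × M5)))) with cost 6040.

6040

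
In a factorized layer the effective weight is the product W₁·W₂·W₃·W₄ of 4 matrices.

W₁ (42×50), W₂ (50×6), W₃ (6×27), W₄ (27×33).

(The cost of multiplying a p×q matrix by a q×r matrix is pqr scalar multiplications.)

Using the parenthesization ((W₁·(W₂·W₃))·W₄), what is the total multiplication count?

(W₂·W₃): 50×6 by 6×27 → 50×27, cost 50·6·27 = 8100
(W₁·(W₂·W₃)): 42×50 by 50×27 → 42×27, cost 42·50·27 = 56700; cumulative 64800
((W₁·(W₂·W₃))·W₄): 42×27 by 27×33 → 42×33, cost 42·27·33 = 37422; cumulative 102222
Total: 102222 scalar multiplications.

102222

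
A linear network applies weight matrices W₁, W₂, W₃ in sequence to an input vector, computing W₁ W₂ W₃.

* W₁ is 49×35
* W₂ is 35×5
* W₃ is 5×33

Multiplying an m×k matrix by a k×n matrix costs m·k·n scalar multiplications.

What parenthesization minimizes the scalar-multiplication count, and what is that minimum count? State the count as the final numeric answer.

(W₁ (W₂ W₃)): cost 62370.
((W₁ W₂) W₃): cost 16660.
Optimal: ((W₁ W₂) W₃) with cost 16660.

16660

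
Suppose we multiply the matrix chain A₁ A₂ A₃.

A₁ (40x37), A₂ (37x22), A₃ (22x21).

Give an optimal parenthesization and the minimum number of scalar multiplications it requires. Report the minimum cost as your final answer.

48174

(A₁ (A₂ A₃)): cost 48174.
((A₁ A₂) A₃): cost 51040.
Optimal: (A₁ (A₂ A₃)) with cost 48174.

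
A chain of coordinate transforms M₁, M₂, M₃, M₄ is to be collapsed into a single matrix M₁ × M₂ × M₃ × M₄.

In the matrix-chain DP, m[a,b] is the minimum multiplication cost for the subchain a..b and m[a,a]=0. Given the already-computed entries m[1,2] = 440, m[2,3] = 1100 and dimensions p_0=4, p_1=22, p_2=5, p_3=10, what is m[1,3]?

640

m[1,3] = min over k∈[1,2] of m[1,k]+m[k+1,3]+p_{0}·p_k·p_{3}.
k=1: 0 + 1100 + 4·22·10 = 1980; k=2: 440 + 0 + 4·5·10 = 640.
Minimum: 640 at k=2.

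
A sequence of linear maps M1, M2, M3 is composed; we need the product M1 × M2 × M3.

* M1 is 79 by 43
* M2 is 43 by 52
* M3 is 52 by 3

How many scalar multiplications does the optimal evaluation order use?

16899

Order (M1 × (M2 × M3)): (M2 × M3): 43×52 by 52×3 → 43×3, cost 43·52·3 = 6708; (M1 × (M2 × M3)): 79×43 by 43×3 → 79×3, cost 79·43·3 = 10191; cumulative 16899. Total 16899.
Order ((M1 × M2) × M3): (M1 × M2): 79×43 by 43×52 → 79×52, cost 79·43·52 = 176644; ((M1 × M2) × M3): 79×52 by 52×3 → 79×3, cost 79·52·3 = 12324; cumulative 188968. Total 188968.
Minimum: 16899.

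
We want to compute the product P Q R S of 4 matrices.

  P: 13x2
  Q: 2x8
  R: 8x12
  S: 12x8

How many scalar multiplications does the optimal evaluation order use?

592

Adjacent pairs: PQ = 13·2·8 = 208; QR = 2·8·12 = 192; RS = 8·12·8 = 768.
Length 3: P..R: k=1: 0+192+13·2·12=504; k=2: 208+0+13·8·12=1456 → min 504 | Q..S: k=2: 0+768+2·8·8=896; k=3: 192+0+2·12·8=384 → min 384.
Length 4: P..S: k=1: 0+384+13·2·8=592; k=2: 208+768+13·8·8=1808; k=3: 504+0+13·12·8=1752 → min 592.
Optimal order: (P ((Q R) S)) with cost 592.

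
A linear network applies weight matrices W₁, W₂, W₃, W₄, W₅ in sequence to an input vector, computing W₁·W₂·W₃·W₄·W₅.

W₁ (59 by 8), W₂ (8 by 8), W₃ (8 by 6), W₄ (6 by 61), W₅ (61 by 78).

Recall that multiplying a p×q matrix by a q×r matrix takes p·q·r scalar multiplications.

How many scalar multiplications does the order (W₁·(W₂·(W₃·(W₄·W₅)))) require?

74100

(W₄·W₅): 6×61 by 61×78 → 6×78, cost 6·61·78 = 28548
(W₃·(W₄·W₅)): 8×6 by 6×78 → 8×78, cost 8·6·78 = 3744; cumulative 32292
(W₂·(W₃·(W₄·W₅))): 8×8 by 8×78 → 8×78, cost 8·8·78 = 4992; cumulative 37284
(W₁·(W₂·(W₃·(W₄·W₅)))): 59×8 by 8×78 → 59×78, cost 59·8·78 = 36816; cumulative 74100
Total: 74100 scalar multiplications.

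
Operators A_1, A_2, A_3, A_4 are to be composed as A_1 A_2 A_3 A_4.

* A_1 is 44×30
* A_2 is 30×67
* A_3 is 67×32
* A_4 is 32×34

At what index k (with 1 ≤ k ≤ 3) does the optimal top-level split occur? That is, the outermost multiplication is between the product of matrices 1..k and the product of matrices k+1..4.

1

Adjacent pairs: A_1A_2 = 44·30·67 = 88440; A_2A_3 = 30·67·32 = 64320; A_3A_4 = 67·32·34 = 72896.
Length 3: A_1..A_3: k=1: 0+64320+44·30·32=106560; k=2: 88440+0+44·67·32=182776 → min 106560 | A_2..A_4: k=2: 0+72896+30·67·34=141236; k=3: 64320+0+30·32·34=96960 → min 96960.
Top-level splits: k=1: (A_1..A_1)·(A_2..A_4) → 0+96960+44·30·34 = 141840; k=2: (A_1..A_2)·(A_3..A_4) → 88440+72896+44·67·34 = 261568; k=3: (A_1..A_3)·(A_4..A_4) → 106560+0+44·32·34 = 154432.
Best split is after A_1, i.e. k = 1.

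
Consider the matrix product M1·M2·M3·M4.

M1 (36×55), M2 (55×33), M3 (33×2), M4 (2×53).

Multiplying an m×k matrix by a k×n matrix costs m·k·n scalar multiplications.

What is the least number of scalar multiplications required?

11406

Adjacent pairs: M1M2 = 36·55·33 = 65340; M2M3 = 55·33·2 = 3630; M3M4 = 33·2·53 = 3498.
Length 3: M1..M3: k=1: 0+3630+36·55·2=7590; k=2: 65340+0+36·33·2=67716 → min 7590 | M2..M4: k=2: 0+3498+55·33·53=99693; k=3: 3630+0+55·2·53=9460 → min 9460.
Length 4: M1..M4: k=1: 0+9460+36·55·53=114400; k=2: 65340+3498+36·33·53=131802; k=3: 7590+0+36·2·53=11406 → min 11406.
Optimal order: ((M1·(M2·M3))·M4) with cost 11406.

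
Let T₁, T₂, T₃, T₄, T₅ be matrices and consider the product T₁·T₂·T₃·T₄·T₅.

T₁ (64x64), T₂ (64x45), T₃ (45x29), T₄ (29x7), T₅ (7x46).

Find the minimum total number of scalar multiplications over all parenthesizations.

Adjacent pairs: T₁T₂ = 64·64·45 = 184320; T₂T₃ = 64·45·29 = 83520; T₃T₄ = 45·29·7 = 9135; T₄T₅ = 29·7·46 = 9338.
Length 3: T₁..T₃: k=1: 0+83520+64·64·29=202304; k=2: 184320+0+64·45·29=267840 → min 202304 | T₂..T₄: k=2: 0+9135+64·45·7=29295; k=3: 83520+0+64·29·7=96512 → min 29295 | T₃..T₅: k=3: 0+9338+45·29·46=69368; k=4: 9135+0+45·7·46=23625 → min 23625.
Length 4: T₁..T₄: k=1: 0+29295+64·64·7=57967; k=2: 184320+9135+64·45·7=213615; k=3: 202304+0+64·29·7=215296 → min 57967 | T₂..T₅: k=2: 0+23625+64·45·46=156105; k=3: 83520+9338+64·29·46=178234; k=4: 29295+0+64·7·46=49903 → min 49903.
Length 5: T₁..T₅: k=1: 0+49903+64·64·46=238319; k=2: 184320+23625+64·45·46=340425; k=3: 202304+9338+64·29·46=297018; k=4: 57967+0+64·7·46=78575 → min 78575.
Optimal order: ((T₁·(T₂·(T₃·T₄)))·T₅) with cost 78575.

78575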